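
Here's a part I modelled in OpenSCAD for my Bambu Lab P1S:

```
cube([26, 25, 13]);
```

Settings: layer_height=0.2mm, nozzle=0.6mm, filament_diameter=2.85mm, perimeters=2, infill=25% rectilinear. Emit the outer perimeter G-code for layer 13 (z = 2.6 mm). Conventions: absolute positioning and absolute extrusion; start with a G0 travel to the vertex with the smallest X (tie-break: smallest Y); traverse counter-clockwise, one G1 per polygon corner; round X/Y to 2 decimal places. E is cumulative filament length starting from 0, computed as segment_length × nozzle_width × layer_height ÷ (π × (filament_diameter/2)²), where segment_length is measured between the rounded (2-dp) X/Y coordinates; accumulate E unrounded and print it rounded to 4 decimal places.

G0 X0.00 Y0.00 Z2.60
G1 X26.00 Y0.00 E0.4891
G1 X26.00 Y25.00 E0.9593
G1 X0.00 Y25.00 E1.4484
G1 X0.00 Y0.00 E1.9187

At z = 2.6 mm: the cube is present — its section is the full 26×25 rectangle. The outline is a single polygon with 4 vertices. Extrusion per mm of travel: 0.6 × 0.2 / (π × 1.425²) = 0.018811. Accumulating E over each segment gives final E = 1.9187.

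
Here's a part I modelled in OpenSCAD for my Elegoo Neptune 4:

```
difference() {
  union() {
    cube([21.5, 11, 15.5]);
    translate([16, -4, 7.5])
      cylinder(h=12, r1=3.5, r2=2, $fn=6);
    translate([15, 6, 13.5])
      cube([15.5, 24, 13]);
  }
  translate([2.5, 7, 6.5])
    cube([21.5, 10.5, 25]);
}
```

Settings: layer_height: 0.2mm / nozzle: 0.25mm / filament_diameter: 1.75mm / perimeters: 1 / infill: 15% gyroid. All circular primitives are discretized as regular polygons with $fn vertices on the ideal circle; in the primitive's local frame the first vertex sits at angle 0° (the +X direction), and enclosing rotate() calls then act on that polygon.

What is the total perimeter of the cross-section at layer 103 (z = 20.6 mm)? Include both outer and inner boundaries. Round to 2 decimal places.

97.00 mm

At z = 20.6 mm: the cube does not reach this height (z outside [0, 15.5]); the cone at (16, -4) is not intersected at this z (z outside [7.5, 19.5]); the cube at (15, 6) (footprint 15.5×24) is included at this height (perimeter 79.00 mm); Merging all regions: only the 15.5×24 cube at (15, 6) is present, so the union is just that shape — boundary = 79.00 mm; the 21.5×10.5 cube at (2.5, 7) contributes its full rectangle (perimeter 64.00 mm); Taking the first minus the rest: starting from that combined region, the 21.5×10.5 cube at (2.5, 7) partially overlaps it — only the 94.50 mm² overlap (of its 225.75 mm²) is removed, clipping the outline — boundary = 97.00 mm. Overall, the cross-section is a single solid region. Total boundary length (outer) = 97.00 mm.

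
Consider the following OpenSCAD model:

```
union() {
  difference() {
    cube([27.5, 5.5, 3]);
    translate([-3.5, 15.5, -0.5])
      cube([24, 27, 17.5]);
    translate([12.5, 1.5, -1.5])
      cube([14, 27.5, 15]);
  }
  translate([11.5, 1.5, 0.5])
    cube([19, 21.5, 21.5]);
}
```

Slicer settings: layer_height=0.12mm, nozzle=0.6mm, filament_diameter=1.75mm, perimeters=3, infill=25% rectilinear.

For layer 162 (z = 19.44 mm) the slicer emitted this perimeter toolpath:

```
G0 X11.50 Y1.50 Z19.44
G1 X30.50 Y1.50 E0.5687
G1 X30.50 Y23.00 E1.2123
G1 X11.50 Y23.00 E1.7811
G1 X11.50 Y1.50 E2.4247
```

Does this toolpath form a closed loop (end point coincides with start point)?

Start point (G0): (11.50, 1.50). End point (last G1): the path returns to the start — closed.

yes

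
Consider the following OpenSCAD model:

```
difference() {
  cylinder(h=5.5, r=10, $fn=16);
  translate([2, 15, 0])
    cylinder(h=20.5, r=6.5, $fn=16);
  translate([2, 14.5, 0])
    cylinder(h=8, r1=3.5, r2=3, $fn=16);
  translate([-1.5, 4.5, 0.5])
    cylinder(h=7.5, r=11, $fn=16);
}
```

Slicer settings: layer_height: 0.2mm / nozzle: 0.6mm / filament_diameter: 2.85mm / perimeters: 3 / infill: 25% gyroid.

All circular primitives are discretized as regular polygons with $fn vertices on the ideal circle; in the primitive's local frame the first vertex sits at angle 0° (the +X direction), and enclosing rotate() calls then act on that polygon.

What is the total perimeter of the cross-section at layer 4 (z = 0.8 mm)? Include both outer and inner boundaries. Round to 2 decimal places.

56.52 mm

At z = 0.8 mm: the cylinder: section is a regular 16-gon, circumradius r=10 (perimeter = 2·16·10.000·sin(180°/16) = 62.43 mm); the r=6.5 cylinder at (2, 15) contributes a regular 16-gon of circumradius 6.5 (perimeter = 2·16·6.500·sin(180°/16) = 40.58 mm); the cone at (2, 14.5): at t=0.100 of its height the radius interpolates to r₁+(r₂−r₁)t = 3.450, giving a regular 16-gon of that circumradius (perimeter = 2·16·3.450·sin(180°/16) = 21.54 mm); the r=11 cylinder at (-1.5, 4.5) contributes a regular 16-gon of circumradius 11 (perimeter = 2·16·11.000·sin(180°/16) = 68.67 mm); Taking the first minus the rest: starting from the r=10 cylinder, the r=6.5 cylinder at (2, 15) partially overlaps it — only the 4.60 mm² overlap (of its 129.35 mm²) is removed, clipping the outline; the cone at (2, 14.5) misses the remaining region (no effect); the r=11 cylinder at (-1.5, 4.5) partially overlaps it — only the 233.99 mm² overlap (of its 370.44 mm²) is removed, clipping the outline — boundary = 56.52 mm. Overall, the cross-section is a single solid region. Total boundary length (outer) = 56.52 mm.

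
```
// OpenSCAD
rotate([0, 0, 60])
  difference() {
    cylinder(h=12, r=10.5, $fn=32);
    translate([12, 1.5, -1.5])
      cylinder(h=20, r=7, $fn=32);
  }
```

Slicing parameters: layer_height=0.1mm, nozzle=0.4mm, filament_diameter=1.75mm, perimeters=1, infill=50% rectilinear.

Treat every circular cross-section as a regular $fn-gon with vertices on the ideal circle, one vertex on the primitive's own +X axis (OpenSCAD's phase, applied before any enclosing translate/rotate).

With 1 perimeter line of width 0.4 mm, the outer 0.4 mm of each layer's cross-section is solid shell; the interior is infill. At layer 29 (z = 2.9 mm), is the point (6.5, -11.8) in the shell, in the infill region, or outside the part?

outside

At z = 2.9 mm: the r=10.5 cylinder contributes a regular 32-gon of circumradius 10.5; the r=7 cylinder at (12, 1.5) contributes a regular 32-gon of circumradius 7; Taking the first minus the rest: starting from the r=10.5 cylinder, the r=7 cylinder at (12, 1.5) partially overlaps it — only the 44.96 mm² overlap (of its 152.95 mm²) is removed, clipping the outline — 1 connected region; (rotated 60° about Z; rotation is an isometry so areas/perimeters/island counts are preserved). Overall, the cross-section is a single solid region. Undo the 60° rotation: the query point maps to (-6.969, -11.529) in the un-rotated model frame. The nearest boundary edge runs (-4.02, -9.70)→(-5.83, -8.73); distance from the point to it = 3.00 mm. The point is not inside any of the regions above, so it lies outside the cross-section (3.00 mm from the nearest boundary).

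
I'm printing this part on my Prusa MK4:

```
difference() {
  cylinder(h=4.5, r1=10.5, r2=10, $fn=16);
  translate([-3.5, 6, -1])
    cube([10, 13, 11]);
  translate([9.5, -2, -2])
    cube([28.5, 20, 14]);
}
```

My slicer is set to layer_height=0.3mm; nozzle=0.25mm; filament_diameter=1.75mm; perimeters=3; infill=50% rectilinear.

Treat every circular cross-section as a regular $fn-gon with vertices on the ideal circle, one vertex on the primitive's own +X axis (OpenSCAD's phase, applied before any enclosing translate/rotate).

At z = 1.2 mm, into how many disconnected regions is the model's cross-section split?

At z = 1.2 mm: the cone contributes a regular 16-gon of circumradius 10.367 (interpolated between r1=10.5 and r2=10 at t=0.267); the cube at (-3.5, 6) (footprint 10×13) is included at this height; the 28.5×20 cube at (9.5, -2) contributes its full rectangle; Subtracting the remaining from the first: starting from the cone, the 10×13 cube at (-3.5, 6) partially overlaps it — only the 36.74 mm² overlap (of its 130.00 mm²) is removed, clipping the outline; the 28.5×20 cube at (9.5, -2) partially overlaps it — only the 3.21 mm² overlap (of its 570.00 mm²) is removed, clipping the outline — 1 connected region. The result has 1 disconnected region.

1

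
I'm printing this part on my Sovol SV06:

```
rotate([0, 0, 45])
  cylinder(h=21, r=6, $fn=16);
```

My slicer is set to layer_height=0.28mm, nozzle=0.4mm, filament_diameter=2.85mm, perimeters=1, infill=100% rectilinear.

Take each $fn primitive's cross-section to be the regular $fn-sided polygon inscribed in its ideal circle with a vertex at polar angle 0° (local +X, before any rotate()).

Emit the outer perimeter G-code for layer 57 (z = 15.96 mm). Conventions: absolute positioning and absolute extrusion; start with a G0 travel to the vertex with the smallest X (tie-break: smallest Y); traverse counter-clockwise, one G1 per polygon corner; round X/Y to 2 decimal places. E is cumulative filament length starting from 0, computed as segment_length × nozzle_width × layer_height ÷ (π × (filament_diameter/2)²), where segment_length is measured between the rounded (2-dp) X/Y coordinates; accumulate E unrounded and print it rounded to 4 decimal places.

G0 X-6.00 Y0.00 Z15.96
G1 X-5.54 Y-2.30 E0.0412
G1 X-4.24 Y-4.24 E0.0822
G1 X-2.30 Y-5.54 E0.1232
G1 X0.00 Y-6.00 E0.1644
G1 X2.30 Y-5.54 E0.2055
G1 X4.24 Y-4.24 E0.2465
G1 X5.54 Y-2.30 E0.2875
G1 X6.00 Y0.00 E0.3287
G1 X5.54 Y2.30 E0.3699
G1 X4.24 Y4.24 E0.4109
G1 X2.30 Y5.54 E0.4519
G1 X0.00 Y6.00 E0.4931
G1 X-2.30 Y5.54 E0.5343
G1 X-4.24 Y4.24 E0.5753
G1 X-5.54 Y2.30 E0.6163
G1 X-6.00 Y0.00 E0.6574

At z = 15.96 mm: the cylinder: section is a regular 16-gon, circumradius r=6; (whole slice rotated 45° about Z — lengths, areas and connectivity unchanged). The outline is a single polygon with 16 vertices. Extrusion per mm of travel: 0.4 × 0.28 / (π × 1.425²) = 0.017557. Accumulating E over each segment gives final E = 0.6574.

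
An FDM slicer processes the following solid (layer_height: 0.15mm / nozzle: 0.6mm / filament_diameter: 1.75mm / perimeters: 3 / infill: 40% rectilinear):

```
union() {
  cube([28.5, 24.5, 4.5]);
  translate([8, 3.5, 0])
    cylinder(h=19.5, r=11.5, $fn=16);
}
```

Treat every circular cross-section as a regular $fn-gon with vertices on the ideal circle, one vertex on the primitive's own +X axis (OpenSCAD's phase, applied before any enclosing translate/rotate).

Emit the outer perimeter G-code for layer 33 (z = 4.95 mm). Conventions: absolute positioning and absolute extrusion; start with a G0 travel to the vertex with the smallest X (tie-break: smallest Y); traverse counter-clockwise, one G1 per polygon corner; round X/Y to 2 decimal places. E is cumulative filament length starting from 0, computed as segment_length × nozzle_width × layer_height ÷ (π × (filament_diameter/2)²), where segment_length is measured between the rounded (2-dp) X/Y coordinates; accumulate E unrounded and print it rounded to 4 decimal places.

G0 X-3.50 Y3.50 Z4.95
G1 X-2.62 Y-0.90 E0.1679
G1 X-0.13 Y-4.63 E0.3357
G1 X3.60 Y-7.12 E0.5035
G1 X8.00 Y-8.00 E0.6714
G1 X12.40 Y-7.12 E0.8393
G1 X16.13 Y-4.63 E1.0071
G1 X18.62 Y-0.90 E1.1749
G1 X19.50 Y3.50 E1.3428
G1 X18.62 Y7.90 E1.5107
G1 X16.13 Y11.63 E1.6785
G1 X12.40 Y14.12 E1.8463
G1 X8.00 Y15.00 E2.0142
G1 X3.60 Y14.12 E2.1821
G1 X-0.13 Y11.63 E2.3499
G1 X-2.62 Y7.90 E2.5178
G1 X-3.50 Y3.50 E2.6857

At z = 4.95 mm: the cube is not intersected at this z (z outside [0, 4.5]); the cylinder at (8, 3.5): section is a regular 16-gon, circumradius r=11.5; Taking the union: only the r=11.5 cylinder at (8, 3.5) is present, so the union is just that shape — 1 connected region. The outline is a single polygon with 16 vertices. Extrusion per mm of travel: 0.6 × 0.15 / (π × 0.875²) = 0.037418. Accumulating E over each segment gives final E = 2.6857.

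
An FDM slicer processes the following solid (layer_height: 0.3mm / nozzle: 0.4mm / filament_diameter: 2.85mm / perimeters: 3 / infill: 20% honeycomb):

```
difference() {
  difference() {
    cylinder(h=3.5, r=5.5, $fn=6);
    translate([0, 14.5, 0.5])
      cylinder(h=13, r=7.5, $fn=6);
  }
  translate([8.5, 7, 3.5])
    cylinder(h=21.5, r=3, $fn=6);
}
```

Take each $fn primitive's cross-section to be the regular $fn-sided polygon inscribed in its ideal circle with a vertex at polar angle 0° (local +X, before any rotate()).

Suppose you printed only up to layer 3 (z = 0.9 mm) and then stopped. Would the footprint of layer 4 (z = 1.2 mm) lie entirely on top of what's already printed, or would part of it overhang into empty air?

entirely on top

Compare the two slices. At z = 0.9: the r=5.5 cylinder gives a regular 6-gon of circumradius 5.5 (constant along its height) (area = (6/2)·5.500²·sin(360°/6) = 78.59 mm²); the cylinder at (0, 14.5): section is a regular 6-gon, circumradius r=7.5 (area = (6/2)·7.500²·sin(360°/6) = 146.14 mm²); Subtracting the remaining from the first: starting from the r=5.5 cylinder (78.59 mm²), the r=7.5 cylinder at (0, 14.5) misses the remaining region (no effect) — area = 78.59 mm²; the cylinder at (8.5, 7) does not reach this height (z outside [3.5, 25]); Subtracting the remaining from the first: none of the subtracted shapes is present at this height, so that combined region is unchanged — area = 78.59 mm². At z = 1.2: the cylinder: section is a regular 6-gon, circumradius r=5.5 (area = (6/2)·5.500²·sin(360°/6) = 78.59 mm²); the cylinder at (0, 14.5): section is a regular 6-gon, circumradius r=7.5 (area = (6/2)·7.500²·sin(360°/6) = 146.14 mm²); Taking the first minus the rest: starting from the r=5.5 cylinder (78.59 mm²), the r=7.5 cylinder at (0, 14.5) misses the remaining region (no effect) — area = 78.59 mm²; the cylinder at (8.5, 7) does not reach this height (z outside [3.5, 25]); After the difference (first − rest): none of the subtracted shapes is present at this height, so the result so far is unchanged — area = 78.59 mm². Checking containment: the cross-section at z = 1.2 is a subset of the cross-section at z = 0.9.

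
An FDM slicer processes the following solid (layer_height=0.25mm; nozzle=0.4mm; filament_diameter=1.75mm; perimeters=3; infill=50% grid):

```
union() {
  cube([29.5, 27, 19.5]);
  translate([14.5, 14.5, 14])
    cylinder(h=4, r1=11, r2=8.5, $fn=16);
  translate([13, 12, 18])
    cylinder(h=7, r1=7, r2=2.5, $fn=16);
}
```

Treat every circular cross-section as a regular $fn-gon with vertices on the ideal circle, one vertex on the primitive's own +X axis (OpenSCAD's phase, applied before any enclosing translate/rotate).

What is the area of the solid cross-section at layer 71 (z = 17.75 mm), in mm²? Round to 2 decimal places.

796.50 mm²

At z = 17.75 mm: the 29.5×27 cube contributes its full rectangle (area 796.50 mm²); the cone at (14.5, 14.5) (r1=11→r2=8.5) has section circumradius 8.656 here — a regular 16-gon (area = (16/2)·8.656²·sin(360°/16) = 229.40 mm²); the cone at (13, 12) is absent (z outside [18, 25]); Taking the union: the cone at (14.5, 14.5) lies entirely inside the 29.5×27 cube, so the union is just the 29.5×27 cube — area = 796.50 mm². Overall, the cross-section is a single solid region. Net area = 796.50 mm².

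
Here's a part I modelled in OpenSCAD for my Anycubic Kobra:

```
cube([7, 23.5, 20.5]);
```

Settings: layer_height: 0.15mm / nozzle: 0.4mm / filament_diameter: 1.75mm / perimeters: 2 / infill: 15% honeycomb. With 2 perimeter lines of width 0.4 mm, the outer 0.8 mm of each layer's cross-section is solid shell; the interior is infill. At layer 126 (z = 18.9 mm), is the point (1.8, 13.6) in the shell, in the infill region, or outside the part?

infill

At z = 18.9 mm: the 7×23.5 cube contributes its full rectangle. Overall, the cross-section is a single solid region. The nearest boundary edge runs (0.00, 23.50)→(0.00, 0.00); distance from the point to it = 1.80 mm. The point is inside the cross-section and 1.80 mm from the nearest boundary — more than the 0.8 mm shell width (2 × 0.4), so it's in the infill interior.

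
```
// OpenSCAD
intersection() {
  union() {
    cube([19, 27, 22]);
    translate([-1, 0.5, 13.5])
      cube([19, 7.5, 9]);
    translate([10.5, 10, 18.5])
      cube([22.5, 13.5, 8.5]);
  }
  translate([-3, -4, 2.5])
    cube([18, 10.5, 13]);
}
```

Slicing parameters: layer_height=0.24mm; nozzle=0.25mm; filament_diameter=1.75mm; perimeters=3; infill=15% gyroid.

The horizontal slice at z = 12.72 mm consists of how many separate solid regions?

1

At z = 12.72 mm: the cube is present — its section is the full 19×27 rectangle; the cube at (-1, 0.5) is not intersected at this z (z outside [13.5, 22.5]); the cube at (10.5, 10) is not intersected at this z (z outside [18.5, 27]); Combining (union): only the 19×27 cube is present, so the union is just that shape — 1 connected region; the 18×10.5 cube at (-3, -4) contributes its full rectangle; After intersecting: the 18×10.5 cube at (-3, -4) partially overlaps that combined region; clipping to the common part keeps 97.50 mm² — 1 connected region. The result has 1 disconnected region.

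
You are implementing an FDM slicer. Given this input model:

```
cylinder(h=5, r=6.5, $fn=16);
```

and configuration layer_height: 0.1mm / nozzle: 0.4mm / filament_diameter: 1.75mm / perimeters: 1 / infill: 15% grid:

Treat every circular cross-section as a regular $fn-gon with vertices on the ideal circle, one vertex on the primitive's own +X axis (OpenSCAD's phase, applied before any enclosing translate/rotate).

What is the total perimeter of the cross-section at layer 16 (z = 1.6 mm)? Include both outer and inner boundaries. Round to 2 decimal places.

At z = 1.6 mm: the cylinder: section is a regular 16-gon, circumradius r=6.5 (perimeter = 2·16·6.500·sin(180°/16) = 40.58 mm). Overall, the cross-section is a single solid region. Total boundary length (outer) = 40.58 mm.

40.58 mm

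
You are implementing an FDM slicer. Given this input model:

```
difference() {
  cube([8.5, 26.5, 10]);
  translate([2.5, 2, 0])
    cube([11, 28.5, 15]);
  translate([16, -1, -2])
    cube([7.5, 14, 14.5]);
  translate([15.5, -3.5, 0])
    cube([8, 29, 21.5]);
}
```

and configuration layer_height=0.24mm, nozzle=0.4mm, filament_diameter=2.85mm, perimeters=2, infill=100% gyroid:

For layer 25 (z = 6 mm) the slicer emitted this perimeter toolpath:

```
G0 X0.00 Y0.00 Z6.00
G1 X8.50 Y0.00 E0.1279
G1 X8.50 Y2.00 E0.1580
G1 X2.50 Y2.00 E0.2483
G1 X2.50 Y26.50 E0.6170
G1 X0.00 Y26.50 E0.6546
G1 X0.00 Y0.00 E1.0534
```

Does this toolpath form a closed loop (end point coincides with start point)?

Start point (G0): (0.00, 0.00). End point (last G1): the path returns to the start — closed.

yes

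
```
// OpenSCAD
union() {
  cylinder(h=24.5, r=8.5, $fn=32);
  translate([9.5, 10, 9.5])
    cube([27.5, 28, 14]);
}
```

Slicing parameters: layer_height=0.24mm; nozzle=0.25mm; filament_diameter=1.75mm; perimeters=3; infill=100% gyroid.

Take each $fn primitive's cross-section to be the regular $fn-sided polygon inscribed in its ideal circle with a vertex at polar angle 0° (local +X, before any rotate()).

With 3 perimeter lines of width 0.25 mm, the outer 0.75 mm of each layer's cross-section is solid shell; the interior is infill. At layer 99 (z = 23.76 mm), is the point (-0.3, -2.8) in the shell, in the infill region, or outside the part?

infill

At z = 23.76 mm: the r=8.5 cylinder contributes a regular 32-gon of circumradius 8.5; the cube at (9.5, 10) is not intersected at this z (z outside [9.5, 23.5]); Combining (union): only the r=8.5 cylinder is present, so the union is just that shape — 1 connected region. Overall, the cross-section is a single solid region. The nearest boundary edge runs (-1.66, -8.34)→(-0.00, -8.50); distance from the point to it = 5.64 mm. The point is inside the cross-section and 5.64 mm from the nearest boundary — more than the 0.75 mm shell width (3 × 0.25), so it's in the infill interior.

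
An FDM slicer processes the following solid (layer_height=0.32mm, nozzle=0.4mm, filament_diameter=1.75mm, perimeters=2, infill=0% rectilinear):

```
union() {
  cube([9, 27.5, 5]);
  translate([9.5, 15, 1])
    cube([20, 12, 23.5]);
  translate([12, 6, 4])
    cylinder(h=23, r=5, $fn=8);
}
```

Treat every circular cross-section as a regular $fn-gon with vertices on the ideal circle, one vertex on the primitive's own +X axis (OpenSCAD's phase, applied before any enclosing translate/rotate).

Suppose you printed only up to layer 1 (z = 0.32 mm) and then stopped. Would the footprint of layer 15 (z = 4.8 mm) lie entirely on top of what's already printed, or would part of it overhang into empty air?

Compare the two slices. At z = 0.32: the 9×27.5 cube contributes its full rectangle (area 247.50 mm²); the cube at (9.5, 15) is absent (z outside [1, 24.5]); the cylinder at (12, 6) is not intersected at this z (z outside [4, 27]); Merging all regions: only the 9×27.5 cube is present, so the union is just that shape — area = 247.50 mm². At z = 4.8: the cube is present — its section is the full 9×27.5 rectangle (area 247.50 mm²); the cube at (9.5, 15) is present — its section is the full 20×12 rectangle (area 240.00 mm²); the r=5 cylinder at (12, 6) contributes a regular 8-gon of circumradius 5 (area = (8/2)·5.000²·sin(360°/8) = 70.71 mm²); Taking the union: the regions partially overlap — summed areas 558.21 mm² minus the doubly-counted overlap 9.08 mm² gives 549.13 mm² — area = 549.13 mm². Checking containment: at z = 4.8 the cross-section extends beyond the z = 0.32 cross-section by about 301.63 mm².

part overhangs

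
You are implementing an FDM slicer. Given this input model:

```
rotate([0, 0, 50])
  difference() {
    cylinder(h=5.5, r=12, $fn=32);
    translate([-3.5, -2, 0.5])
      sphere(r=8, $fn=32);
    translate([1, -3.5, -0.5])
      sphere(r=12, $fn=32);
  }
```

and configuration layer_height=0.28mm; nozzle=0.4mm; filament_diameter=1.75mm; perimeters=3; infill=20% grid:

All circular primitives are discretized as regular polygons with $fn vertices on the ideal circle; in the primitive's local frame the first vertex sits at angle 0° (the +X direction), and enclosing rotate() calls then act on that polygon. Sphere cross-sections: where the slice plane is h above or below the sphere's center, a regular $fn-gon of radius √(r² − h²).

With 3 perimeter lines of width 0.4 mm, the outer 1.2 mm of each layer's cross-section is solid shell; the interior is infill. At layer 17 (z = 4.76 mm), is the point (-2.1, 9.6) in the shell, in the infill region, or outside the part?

At z = 4.76 mm: the r=12 cylinder gives a regular 32-gon of circumradius 12 (constant along its height); the r=8 sphere at (-3.5, -2) slices to a regular 32-gon of circumradius 6.771 (√(r²−h²) with h=4.26 from center); the r=12 sphere at (1, -3.5) contributes a regular 32-gon of circumradius √(12²−5.26²) = 10.786; After the difference (first − rest): starting from the r=12 cylinder, the r=8 sphere at (-3.5, -2) lies wholly inside it (removes its full 143.13 mm² and its 42.48 mm outline becomes a hole wall); the r=12 sphere at (1, -3.5) partially overlaps it — only the 180.93 mm² overlap (of its 363.13 mm²) is removed, clipping the outline — 1 connected region; (rotated 50° about Z; rotation is an isometry so areas/perimeters/island counts are preserved). Overall, the cross-section is a single solid region. Undo the 50° rotation: the query point maps to (6.004, 7.779) in the un-rotated model frame. The nearest boundary edge runs (6.99, 5.47)→(5.13, 6.46); distance from the point to it = 1.57 mm. The point is inside the cross-section and 1.57 mm from the nearest boundary — more than the 1.2 mm shell width (3 × 0.4), so it's in the infill interior.

infill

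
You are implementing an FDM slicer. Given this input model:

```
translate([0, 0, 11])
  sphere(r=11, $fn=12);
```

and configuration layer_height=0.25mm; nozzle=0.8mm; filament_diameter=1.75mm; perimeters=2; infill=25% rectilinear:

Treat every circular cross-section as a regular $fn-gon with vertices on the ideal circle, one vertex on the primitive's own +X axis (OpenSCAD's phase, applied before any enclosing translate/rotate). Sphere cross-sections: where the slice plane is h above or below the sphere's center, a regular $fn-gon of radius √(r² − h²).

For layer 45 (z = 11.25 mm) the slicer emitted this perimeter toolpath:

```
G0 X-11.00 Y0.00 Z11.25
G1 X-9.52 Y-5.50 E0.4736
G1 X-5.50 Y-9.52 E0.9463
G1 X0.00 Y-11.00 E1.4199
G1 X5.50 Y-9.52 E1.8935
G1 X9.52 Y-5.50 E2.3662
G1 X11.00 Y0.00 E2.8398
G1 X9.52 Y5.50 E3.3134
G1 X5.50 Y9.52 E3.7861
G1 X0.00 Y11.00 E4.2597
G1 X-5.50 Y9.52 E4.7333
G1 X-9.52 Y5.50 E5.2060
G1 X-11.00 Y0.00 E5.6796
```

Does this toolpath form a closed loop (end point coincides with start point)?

yes

Start point (G0): (-11.00, 0.00). End point (last G1): the path returns to the start — closed.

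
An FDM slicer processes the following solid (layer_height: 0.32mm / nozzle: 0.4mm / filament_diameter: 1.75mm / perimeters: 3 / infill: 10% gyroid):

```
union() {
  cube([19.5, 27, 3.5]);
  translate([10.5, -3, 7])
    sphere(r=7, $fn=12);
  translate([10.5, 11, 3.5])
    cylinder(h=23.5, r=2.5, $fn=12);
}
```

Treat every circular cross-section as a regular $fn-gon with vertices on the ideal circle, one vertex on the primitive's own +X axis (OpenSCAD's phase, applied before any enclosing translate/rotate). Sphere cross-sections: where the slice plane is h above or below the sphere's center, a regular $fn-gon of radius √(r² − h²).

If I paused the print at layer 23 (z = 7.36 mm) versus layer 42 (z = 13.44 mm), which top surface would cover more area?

layer 23 (z = 7.36 mm)

Layer 23 (z = 7.36): the cube does not reach this height (z outside [0, 3.5]); the sphere at (10.5, -3): section is a regular 12-gon, circumradius = √(r²−h²) = √(7²−0.36²) = 6.991 (area = (12/2)·6.991²·sin(360°/12) = 146.61 mm²); the r=2.5 cylinder at (10.5, 11) gives a regular 12-gon of circumradius 2.5 (constant along its height) (area = (12/2)·2.500²·sin(360°/12) = 18.75 mm²); Combining (union): the 2 present regions are separate (no shared area or edge), so areas and boundary lengths simply add and each stays a separate island — area = 165.36 mm². So its area = 165.36 mm². Layer 42 (z = 13.44): the cube is not intersected at this z (z outside [0, 3.5]); the r=7 sphere at (10.5, -3) slices to a regular 12-gon of circumradius 2.743 (√(r²−h²) with h=6.44 from center) (area = (12/2)·2.743²·sin(360°/12) = 22.58 mm²); the r=2.5 cylinder at (10.5, 11) gives a regular 12-gon of circumradius 2.5 (constant along its height) (area = (12/2)·2.500²·sin(360°/12) = 18.75 mm²); Taking the union: the 2 present regions are separate (no shared area or edge), so areas and boundary lengths simply add and each stays a separate island — area = 41.33 mm². So its area = 41.33 mm². Layer 23 is larger (165.36 vs 41.33 mm²).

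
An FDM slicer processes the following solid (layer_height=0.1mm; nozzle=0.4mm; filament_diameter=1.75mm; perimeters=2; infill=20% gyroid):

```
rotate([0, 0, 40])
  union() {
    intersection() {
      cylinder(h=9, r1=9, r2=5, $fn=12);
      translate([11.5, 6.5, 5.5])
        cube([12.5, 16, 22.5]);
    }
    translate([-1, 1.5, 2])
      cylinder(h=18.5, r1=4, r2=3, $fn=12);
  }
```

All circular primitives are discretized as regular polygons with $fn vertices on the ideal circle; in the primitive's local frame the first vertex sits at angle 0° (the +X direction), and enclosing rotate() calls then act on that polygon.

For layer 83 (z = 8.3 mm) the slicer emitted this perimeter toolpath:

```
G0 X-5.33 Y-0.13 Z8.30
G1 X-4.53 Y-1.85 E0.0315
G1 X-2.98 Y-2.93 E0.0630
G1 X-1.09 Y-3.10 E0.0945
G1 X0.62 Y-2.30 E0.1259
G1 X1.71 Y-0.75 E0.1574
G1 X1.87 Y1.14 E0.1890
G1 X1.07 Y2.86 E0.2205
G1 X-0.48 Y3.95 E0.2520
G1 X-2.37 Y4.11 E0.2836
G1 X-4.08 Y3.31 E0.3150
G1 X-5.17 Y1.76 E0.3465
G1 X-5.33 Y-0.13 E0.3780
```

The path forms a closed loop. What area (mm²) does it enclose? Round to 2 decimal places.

40.17 mm²

Apply the shoelace formula to the sequence of (X, Y) vertices; enclosed area = 40.17 mm².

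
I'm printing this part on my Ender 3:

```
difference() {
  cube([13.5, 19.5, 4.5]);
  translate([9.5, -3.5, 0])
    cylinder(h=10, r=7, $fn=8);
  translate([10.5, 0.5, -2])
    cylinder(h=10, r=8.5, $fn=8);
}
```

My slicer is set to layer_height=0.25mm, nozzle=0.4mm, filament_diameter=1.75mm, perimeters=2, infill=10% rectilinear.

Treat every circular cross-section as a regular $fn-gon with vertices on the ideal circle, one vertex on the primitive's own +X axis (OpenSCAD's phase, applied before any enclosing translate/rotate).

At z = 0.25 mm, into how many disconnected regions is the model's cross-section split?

At z = 0.25 mm: the 13.5×19.5 cube contributes its full rectangle; the cylinder at (9.5, -3.5): section is a regular 8-gon, circumradius r=7; the cylinder at (10.5, 0.5): section is a regular 8-gon, circumradius r=8.5; Subtracting the remaining from the first: starting from the 13.5×19.5 cube, the r=7 cylinder at (9.5, -3.5) partially overlaps it — only the 23.37 mm² overlap (of its 138.59 mm²) is removed, clipping the outline; the r=8.5 cylinder at (10.5, 0.5) partially overlaps it — only the 57.05 mm² overlap (of its 204.35 mm²) is removed, clipping the outline — 1 connected region. The result has 1 disconnected region.

1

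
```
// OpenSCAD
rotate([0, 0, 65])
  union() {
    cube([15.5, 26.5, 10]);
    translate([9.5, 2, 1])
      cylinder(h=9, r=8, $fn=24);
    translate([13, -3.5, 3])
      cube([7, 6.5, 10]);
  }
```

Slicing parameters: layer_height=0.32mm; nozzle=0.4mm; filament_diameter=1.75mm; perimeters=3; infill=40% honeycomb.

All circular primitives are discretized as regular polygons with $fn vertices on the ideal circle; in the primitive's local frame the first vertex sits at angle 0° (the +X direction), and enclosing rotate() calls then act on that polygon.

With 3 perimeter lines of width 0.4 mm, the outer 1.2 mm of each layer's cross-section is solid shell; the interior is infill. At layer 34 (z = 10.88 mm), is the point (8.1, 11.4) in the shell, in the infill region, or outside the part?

At z = 10.88 mm: the cube is not intersected at this z (z outside [0, 10]); the cylinder at (9.5, 2) is absent (z outside [1, 10]); the cube at (13, -3.5) (footprint 7×6.5) is included at this height; Combining (union): only the 7×6.5 cube at (13, -3.5) is present, so the union is just that shape — 1 connected region; (whole slice rotated 65° about Z — lengths, areas and connectivity unchanged). Overall, the cross-section is a single solid region. Undo the 65° rotation: the query point maps to (13.755, -2.523) in the un-rotated model frame. The nearest boundary edge runs (13.00, 3.00)→(13.00, -3.50); distance from the point to it = 0.76 mm. The point is inside the cross-section, 0.76 mm from the nearest boundary — within the 1.2 mm shell band (3 × 0.4).

shell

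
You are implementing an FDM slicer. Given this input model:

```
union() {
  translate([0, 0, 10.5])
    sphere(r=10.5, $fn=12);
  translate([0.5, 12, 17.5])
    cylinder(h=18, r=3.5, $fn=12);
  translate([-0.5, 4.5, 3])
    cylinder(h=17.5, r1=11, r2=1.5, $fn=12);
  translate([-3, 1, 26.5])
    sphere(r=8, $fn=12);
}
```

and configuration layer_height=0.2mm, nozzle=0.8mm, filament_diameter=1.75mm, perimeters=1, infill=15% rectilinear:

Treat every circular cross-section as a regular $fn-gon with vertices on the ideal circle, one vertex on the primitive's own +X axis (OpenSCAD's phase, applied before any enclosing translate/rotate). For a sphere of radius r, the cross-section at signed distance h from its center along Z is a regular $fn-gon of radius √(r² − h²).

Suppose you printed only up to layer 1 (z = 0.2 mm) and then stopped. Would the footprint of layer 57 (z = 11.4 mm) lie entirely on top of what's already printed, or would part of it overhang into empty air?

part overhangs

Compare the two slices. At z = 0.2: the r=10.5 sphere contributes a regular 12-gon of circumradius √(10.5²−10.3²) = 2.040 (area = (12/2)·2.040²·sin(360°/12) = 12.48 mm²); the cylinder at (0.5, 12) does not reach this height (z outside [17.5, 35.5]); the cone at (-0.5, 4.5) does not reach this height (z outside [3, 20.5]); the sphere at (-3, 1) is absent (|z−center|=26.300 > r=8); Combining (union): only the r=10.5 sphere is present, so the union is just that shape — area = 12.48 mm². At z = 11.4: the sphere: section is a regular 12-gon, circumradius = √(r²−h²) = √(10.5²−0.9²) = 10.461 (area = (12/2)·10.461²·sin(360°/12) = 328.32 mm²); the cylinder at (0.5, 12) does not reach this height (z outside [17.5, 35.5]); the cone at (-0.5, 4.5) contributes a regular 12-gon of circumradius 6.440 (interpolated between r1=11 and r2=1.5 at t=0.480) (area = (12/2)·6.440²·sin(360°/12) = 124.42 mm²); the sphere at (-3, 1) is absent (|z−center|=15.100 > r=8); Merging all regions: the regions partially overlap — summed areas 452.74 mm² minus the doubly-counted overlap 120.93 mm² gives 331.81 mm² — area = 331.81 mm². Checking containment: at z = 11.4 the cross-section extends beyond the z = 0.2 cross-section by about 319.33 mm².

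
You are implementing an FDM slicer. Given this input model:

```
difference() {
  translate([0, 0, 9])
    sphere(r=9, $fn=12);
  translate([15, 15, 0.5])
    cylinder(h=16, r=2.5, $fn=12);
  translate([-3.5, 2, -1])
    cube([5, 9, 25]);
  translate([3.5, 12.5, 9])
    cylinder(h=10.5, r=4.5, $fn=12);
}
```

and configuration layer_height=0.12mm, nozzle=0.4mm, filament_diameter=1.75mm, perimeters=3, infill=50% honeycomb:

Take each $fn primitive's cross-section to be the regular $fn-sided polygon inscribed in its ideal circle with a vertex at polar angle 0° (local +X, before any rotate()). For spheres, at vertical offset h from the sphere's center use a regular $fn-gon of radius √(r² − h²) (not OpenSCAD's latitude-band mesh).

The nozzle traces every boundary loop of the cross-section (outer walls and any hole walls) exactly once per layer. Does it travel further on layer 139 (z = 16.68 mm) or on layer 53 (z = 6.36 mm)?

layer 53 (z = 6.36 mm)

Layer 139 (z = 16.68): the r=9 sphere contributes a regular 12-gon of circumradius √(9²−7.68²) = 4.692 (perimeter = 2·12·4.692·sin(180°/12) = 29.15 mm); the cylinder at (15, 15) does not reach this height (z outside [0.5, 16.5]); the cube at (-3.5, 2) is present — its section is the full 5×9 rectangle (perimeter 28.00 mm); the r=4.5 cylinder at (3.5, 12.5) contributes a regular 12-gon of circumradius 4.5 (perimeter = 2·12·4.500·sin(180°/12) = 27.95 mm); Taking the first minus the rest: starting from the r=9 sphere, the 5×9 cube at (-3.5, 2) partially overlaps it — only the 11.03 mm² overlap (of its 45.00 mm²) is removed, clipping the outline; the r=4.5 cylinder at (3.5, 12.5) misses the remaining region (no effect) — boundary = 31.73 mm. So its perimeter = 31.73 mm. Layer 53 (z = 6.36): the r=9 sphere slices to a regular 12-gon of circumradius 8.604 (√(r²−h²) with h=2.64 from center) (perimeter = 2·12·8.604·sin(180°/12) = 53.45 mm); the cylinder at (15, 15): section is a regular 12-gon, circumradius r=2.5 (perimeter = 2·12·2.500·sin(180°/12) = 15.53 mm); the 5×9 cube at (-3.5, 2) contributes its full rectangle (perimeter 28.00 mm); the cylinder at (3.5, 12.5) is absent (z outside [9, 19.5]); Subtracting the remaining from the first: starting from the r=9 sphere, the r=2.5 cylinder at (15, 15) misses the remaining region (no effect); the 5×9 cube at (-3.5, 2) partially overlaps it — only the 31.08 mm² overlap (of its 45.00 mm²) is removed, clipping the outline — boundary = 65.14 mm. So its perimeter = 65.14 mm. Layer 53 is larger (65.14 vs 31.73 mm).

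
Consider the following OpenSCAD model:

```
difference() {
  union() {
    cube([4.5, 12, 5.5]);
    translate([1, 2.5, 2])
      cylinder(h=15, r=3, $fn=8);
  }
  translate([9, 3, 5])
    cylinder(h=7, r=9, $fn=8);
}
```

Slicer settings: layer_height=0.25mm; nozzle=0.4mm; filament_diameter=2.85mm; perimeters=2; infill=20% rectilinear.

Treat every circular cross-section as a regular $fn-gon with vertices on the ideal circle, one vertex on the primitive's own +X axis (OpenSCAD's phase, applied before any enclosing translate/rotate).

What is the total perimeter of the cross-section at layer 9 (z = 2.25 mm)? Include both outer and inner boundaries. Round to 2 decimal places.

At z = 2.25 mm: the cube (footprint 4.5×12) is included at this height (perimeter 33.00 mm); the r=3 cylinder at (1, 2.5) gives a regular 8-gon of circumradius 3 (constant along its height) (perimeter = 2·8·3.000·sin(180°/8) = 18.37 mm); Merging all regions: the regions partially overlap (shared area 17.72 mm²), so the edge portions inside another operand are dropped and the merged outline is re-measured after clipping — boundary = 35.12 mm; the cylinder at (9, 3) does not reach this height (z outside [5, 12]); Subtracting the remaining from the first: none of the subtracted shapes is present at this height, so that combined region is unchanged — boundary = 35.12 mm. Overall, the cross-section is a single solid region. Total boundary length (outer) = 35.12 mm.

35.12 mm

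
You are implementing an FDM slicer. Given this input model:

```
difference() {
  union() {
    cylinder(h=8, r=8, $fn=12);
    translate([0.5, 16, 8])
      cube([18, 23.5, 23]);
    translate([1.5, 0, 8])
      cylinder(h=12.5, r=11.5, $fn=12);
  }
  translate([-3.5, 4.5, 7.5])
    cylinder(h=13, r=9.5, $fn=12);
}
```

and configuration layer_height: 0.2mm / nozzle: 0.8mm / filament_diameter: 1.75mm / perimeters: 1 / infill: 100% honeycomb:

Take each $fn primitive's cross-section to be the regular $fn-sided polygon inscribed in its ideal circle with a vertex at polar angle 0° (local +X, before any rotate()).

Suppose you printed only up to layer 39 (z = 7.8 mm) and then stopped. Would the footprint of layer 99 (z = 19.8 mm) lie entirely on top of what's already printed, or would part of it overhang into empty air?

part overhangs

Compare the two slices. At z = 7.8: the cylinder: section is a regular 12-gon, circumradius r=8 (area = (12/2)·8.000²·sin(360°/12) = 192.00 mm²); the cube at (0.5, 16) does not reach this height (z outside [8, 31]); the cylinder at (1.5, 0) does not reach this height (z outside [8, 20.5]); Merging all regions: only the r=8 cylinder is present, so the union is just that shape — area = 192.00 mm²; the cylinder at (-3.5, 4.5): section is a regular 12-gon, circumradius r=9.5 (area = (12/2)·9.500²·sin(360°/12) = 270.75 mm²); Subtracting the remaining from the first: starting from the result so far (192.00 mm²), the r=9.5 cylinder at (-3.5, 4.5) partially overlaps it — only the 132.32 mm² overlap (of its 270.75 mm²) is removed, clipping the outline — area = 59.68 mm². At z = 19.8: the cylinder is not intersected at this z (z outside [0, 8]); the cube at (0.5, 16) (footprint 18×23.5) is included at this height (area 423.00 mm²); the r=11.5 cylinder at (1.5, 0) gives a regular 12-gon of circumradius 11.5 (constant along its height) (area = (12/2)·11.500²·sin(360°/12) = 396.75 mm²); Taking the union: the 2 present regions are separate (no shared area or edge), so areas and boundary lengths simply add and each stays a separate island — area = 819.75 mm²; the r=9.5 cylinder at (-3.5, 4.5) gives a regular 12-gon of circumradius 9.5 (constant along its height) (area = (12/2)·9.500²·sin(360°/12) = 270.75 mm²); After the difference (first − rest): starting from that combined region (819.75 mm²), the r=9.5 cylinder at (-3.5, 4.5) partially overlaps it — only the 192.29 mm² overlap (of its 270.75 mm²) is removed, clipping the outline — area = 627.46 mm². Checking containment: at z = 19.8 the cross-section extends beyond the z = 7.8 cross-section by about 567.79 mm².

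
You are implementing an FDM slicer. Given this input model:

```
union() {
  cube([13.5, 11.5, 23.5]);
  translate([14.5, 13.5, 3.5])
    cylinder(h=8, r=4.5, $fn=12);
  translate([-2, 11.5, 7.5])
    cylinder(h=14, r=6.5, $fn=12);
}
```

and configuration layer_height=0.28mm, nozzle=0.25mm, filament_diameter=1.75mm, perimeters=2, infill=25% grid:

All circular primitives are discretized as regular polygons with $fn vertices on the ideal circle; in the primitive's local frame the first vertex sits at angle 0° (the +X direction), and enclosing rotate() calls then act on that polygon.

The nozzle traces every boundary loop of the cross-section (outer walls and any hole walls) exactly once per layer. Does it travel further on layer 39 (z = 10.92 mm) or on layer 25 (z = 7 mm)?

layer 39 (z = 10.92 mm)

Layer 39 (z = 10.92): the cube is present — its section is the full 13.5×11.5 rectangle (perimeter 50.00 mm); the cylinder at (14.5, 13.5): section is a regular 12-gon, circumradius r=4.5 (perimeter = 2·12·4.500·sin(180°/12) = 27.95 mm); the r=6.5 cylinder at (-2, 11.5) gives a regular 12-gon of circumradius 6.5 (constant along its height) (perimeter = 2·12·6.500·sin(180°/12) = 40.38 mm); Merging all regions: the regions partially overlap (shared area 23.58 mm²), so the edge portions inside another operand are dropped and the merged outline is re-measured after clipping — boundary = 90.76 mm. So its perimeter = 90.76 mm. Layer 25 (z = 7): the cube is present — its section is the full 13.5×11.5 rectangle (perimeter 50.00 mm); the r=4.5 cylinder at (14.5, 13.5) gives a regular 12-gon of circumradius 4.5 (constant along its height) (perimeter = 2·12·4.500·sin(180°/12) = 27.95 mm); the cylinder at (-2, 11.5) does not reach this height (z outside [7.5, 21.5]); Merging all regions: the regions partially overlap (shared area 4.36 mm²), so the edge portions inside another operand are dropped and the merged outline is re-measured after clipping — boundary = 68.87 mm. So its perimeter = 68.87 mm. Layer 39 is larger (90.76 vs 68.87 mm).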